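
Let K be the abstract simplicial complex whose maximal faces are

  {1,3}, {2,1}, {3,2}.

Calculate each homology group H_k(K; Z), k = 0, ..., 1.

K has 3 vertices, 3 edges.
rank ∂_0 = 0, rank ∂_1 = 2 ⇒ b_0 = 3 − 0 − 2 = 1; all invariant factors of ∂_1 are 1 so no torsion. So H_0 ≅ Z.
rank ∂_1 = 2, rank ∂_2 = 0 ⇒ b_1 = 3 − 2 − 0 = 1. So H_1 ≅ Z.

H_0 ≅ Z,  H_1 ≅ Z.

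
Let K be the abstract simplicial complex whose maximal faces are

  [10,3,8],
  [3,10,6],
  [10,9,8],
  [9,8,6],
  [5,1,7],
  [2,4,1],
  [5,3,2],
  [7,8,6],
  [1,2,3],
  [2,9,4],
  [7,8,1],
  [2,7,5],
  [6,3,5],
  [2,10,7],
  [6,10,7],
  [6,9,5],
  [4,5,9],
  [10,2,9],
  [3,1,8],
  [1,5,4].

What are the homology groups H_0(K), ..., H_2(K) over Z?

H_0 ≅ Z,  H_1 ≅ Z × Z/2,  H_2 = 0.

Order the vertices as 1 < 2 < 3 < 4 < 5 < 6 < 7 < 8 < 9 < 10. Listing each simplex with vertices in this order, K has dimension 2 with simplices:

  0-simplices (10): [1], [2], [3], [4], [5], [6], [7], [8], [9], [10]
  1-simplices (30): (30 of them)
  2-simplices (20): (20 of them)

giving chain groups C_0 ≅ Z^10, C_1 ≅ Z^30, C_2 ≅ Z^20.

∂_1: C_1 → C_0 is given by ∂[p,q] = [q] − [p].
The resulting 10×30 matrix has rank 9, and its Smith normal form has invariant factors (1,1,1,1,1,1,1,1,1).

∂_2: C_2 → C_1 sends each 2-simplex [p,q,r] to [q,r] − [p,r] + [p,q]. For instance
  ∂[6,7,10] = [7,10] − [6,10] + [6,7],
  ∂[4,5,9] = [5,9] − [4,9] + [4,5].
The resulting 30×20 matrix has rank 20, and its Smith normal form has invariant factors (1,1,1,1,1,1,1,1,1,1,1,1,1,1,1,1,1,1,1,2).

From H_k ≅ ker(∂_k) / im(∂_{k+1}) we obtain:

  H_0: rank C_0 − rank ∂_1 = 10 − 9 = 1, and the invariant factors of ∂_1 are all 1, so H_0 = Z.
  H_1: rank ker ∂_1 − rank ∂_2 = (30 − 9) − 20 = 1, and ∂_2 has invariant factor 2 > 1, so H_1 = Z × Z/2.
  H_2: rank ker ∂_2 − rank ∂_3 = (20 − 20) − 0 = 0, and there is no ∂_3, so H_2 = 0.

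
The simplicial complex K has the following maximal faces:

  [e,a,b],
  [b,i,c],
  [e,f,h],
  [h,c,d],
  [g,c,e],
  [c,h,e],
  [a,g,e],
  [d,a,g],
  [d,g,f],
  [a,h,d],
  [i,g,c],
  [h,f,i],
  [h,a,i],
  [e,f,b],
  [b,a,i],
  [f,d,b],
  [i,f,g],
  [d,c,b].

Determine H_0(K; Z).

Order the vertices as a < b < c < d < e < f < g < h < i. Listing each simplex with vertices in this order, K has dimension 2 with simplices:

  0-simplices (9): a, b, c, d, e, f, g, h, i
  1-simplices (27): ab, ad, ae, ag, ah, ai, bc, bd, be, bf, bi, cd, ce, cg, ch, ci, df, dg, dh, ef, eg, eh, fg, fh, fi, gi, hi
  2-simplices (18): abe, abi, adg, adh, aeg, ahi, bcd, bci, bdf, bef, cdh, ceg, ceh, cgi, dfg, efh, fgi, fhi

Hence C_0 ≅ Z^9, C_1 ≅ Z^27, C_2 ≅ Z^18.

The boundary map ∂_1: C_1 → C_0 maps an edge to its endpoints' difference, ∂[p,q] = q − p. For instance
  ∂eh = h − e.
The 9×27 boundary matrix has rank 8 and Smith normal form diag(1,1,1,1,1,1,1,1).

The boundary map ∂_2: C_2 → C_1 sends each 2-simplex [p,q,r] to [q,r] − [p,r] + [p,q]. For instance
  ∂ceh = eh − ch + ce,
  ∂bcd = cd − bd + bc.
As a 27×18 matrix over Z this has rank 17, with invariant factors (1,1,1,1,1,1,1,1,1,1,1,1,1,1,1,1,1).

Computing H_k = (kernel of ∂_k) / (image of ∂_{k+1}):

  H_0: rank C_0 − rank ∂_1 = 9 − 8 = 1, and the invariant factors of ∂_1 are all 1, so H_0 = Z.

H_0 ≅ Z.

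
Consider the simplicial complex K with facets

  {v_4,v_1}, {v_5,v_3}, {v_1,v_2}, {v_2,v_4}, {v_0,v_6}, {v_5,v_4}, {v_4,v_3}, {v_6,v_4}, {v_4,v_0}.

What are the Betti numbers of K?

b_0 = 1, b_1 = 3.

We work with the vertex ordering v_0 < v_1 < v_2 < v_3 < v_4 < v_5 < v_6. The simplices of K, each written with vertices in increasing order, are:

  0-simplices (7): [v_0], [v_1], [v_2], [v_3], [v_4], [v_5], [v_6]
  1-simplices (9): [v_0,v_4], [v_0,v_6], [v_1,v_2], [v_1,v_4], [v_2,v_4], [v_3,v_4], [v_3,v_5], [v_4,v_5], [v_4,v_6]

Hence C_0 ≅ Z^7, C_1 ≅ Z^9.

Boundary ∂_1: C_1 → C_0 maps an edge to its endpoints' difference, ∂[p,q] = q − p.
The resulting 7×9 matrix has rank 6, and its Smith normal form has invariant factors (1,1,1,1,1,1).

Computing H_k = (kernel of ∂_k) / (image of ∂_{k+1}):

  H_0: rank C_0 − rank ∂_1 = 7 − 6 = 1, and the invariant factors of ∂_1 are all 1, so H_0 = Z.
  H_1: rank ker ∂_1 − rank ∂_2 = (9 − 6) − 0 = 3, and there is no ∂_2, so H_1 = Z^3.

Hence the Betti numbers are b_0 = 1, b_1 = 3.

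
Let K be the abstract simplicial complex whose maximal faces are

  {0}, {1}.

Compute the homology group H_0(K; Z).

H_0 ≅ Z^2.

K has 2 vertices.
rank ∂_0 = 0, rank ∂_1 = 0 ⇒ b_0 = 2 − 0 − 0 = 2. So H_0 ≅ Z^2.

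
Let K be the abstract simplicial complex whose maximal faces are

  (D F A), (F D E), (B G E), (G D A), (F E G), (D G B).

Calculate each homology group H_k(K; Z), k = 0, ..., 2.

H_0 ≅ Z,  H_1 ≅ Z,  H_2 = 0.

Fix the vertex order A < B < D < E < F < G and write every simplex with vertices in increasing order. Then dim K = 2 and the simplices of K are:

  0-simplices (6): A, B, D, E, F, G
  1-simplices (12): AD, AF, AG, BD, BE, BG, DE, DF, DG, EF, EG, FG
  2-simplices (6): ADF, ADG, BDG, BEG, DEF, EFG

Hence C_0 ≅ Z^6, C_1 ≅ Z^12, C_2 ≅ Z^6.

∂_1: C_1 → C_0 maps an edge to its endpoints' difference, ∂[p,q] = q − p.
The resulting 6×12 matrix has rank 5, and its Smith normal form has invariant factors (1,1,1,1,1).

Boundary ∂_2: C_2 → C_1 sends each 2-simplex [p,q,r] to [q,r] − [p,r] + [p,q]. For instance
  ∂BDG = DG − BG + BD,
  ∂EFG = FG − EG + EF.
As a 12×6 matrix over Z this has rank 6, with invariant factors (1,1,1,1,1,1).

Computing H_k = (kernel of ∂_k) / (image of ∂_{k+1}):

  H_0: rank C_0 − rank ∂_1 = 6 − 5 = 1, and the invariant factors of ∂_1 are all 1, so H_0 = Z.
  H_1: rank ker ∂_1 − rank ∂_2 = (12 − 5) − 6 = 1, and the invariant factors of ∂_2 are all 1, so H_1 = Z.
  H_2: rank ker ∂_2 − rank ∂_3 = (6 − 6) − 0 = 0, and there is no ∂_3, so H_2 = 0.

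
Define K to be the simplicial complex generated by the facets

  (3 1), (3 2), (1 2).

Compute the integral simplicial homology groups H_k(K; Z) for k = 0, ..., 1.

Order the vertices as 1 < 2 < 3. Listing each simplex with vertices in this order, K has dimension 1 with simplices:

  0-simplices (3): [1], [2], [3]
  1-simplices (3): [1,2], [1,3], [2,3]

Hence C_0 ≅ Z^3, C_1 ≅ Z^3.

Boundary ∂_1: C_1 → C_0 maps an edge to its endpoints' difference, ∂[p,q] = q − p.
The resulting 3×3 matrix has rank 2, and its Smith normal form has invariant factors (1,1).

Computing H_k = (kernel of ∂_k) / (image of ∂_{k+1}):

  H_0: rank C_0 − rank ∂_1 = 3 − 2 = 1, and the invariant factors of ∂_1 are all 1, so H_0 ≅ Z.
  H_1: rank ker ∂_1 − rank ∂_2 = (3 − 2) − 0 = 1, and there is no ∂_2, so H_1 ≅ Z.

As a check, the Euler characteristic is 3 − 3 = 0, which agrees with 1 − 1 = 0.
(K is a triangulation of the circle S^1.)

H_0 = Z,  H_1 = Z.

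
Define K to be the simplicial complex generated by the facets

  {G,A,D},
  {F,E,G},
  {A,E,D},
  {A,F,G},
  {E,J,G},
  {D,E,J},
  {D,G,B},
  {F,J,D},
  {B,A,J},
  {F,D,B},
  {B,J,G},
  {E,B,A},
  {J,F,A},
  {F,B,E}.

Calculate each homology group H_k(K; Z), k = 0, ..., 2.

H_0 = Z,  H_1 = Z^2,  H_2 = Z.

Fix the vertex order A < B < D < E < F < G < J and write every simplex with vertices in increasing order. Then dim K = 2 and the simplices of K are:

  0-simplices (7): A, B, D, E, F, G, J
  1-simplices (21): AB, AD, AE, AF, AG, AJ, BD, BE, BF, BG, BJ, DE, DF, DG, DJ, EF, EG, EJ, FG, FJ, GJ
  2-simplices (14): ABE, ABJ, ADE, ADG, AFG, AFJ, BDF, BDG, BEF, BGJ, DEJ, DFJ, EFG, EGJ

Hence C_0 ≅ Z^7, C_1 ≅ Z^21, C_2 ≅ Z^14.

The boundary map ∂_1: C_1 → C_0 sends each edge [p,q] (with p < q) to q − p.
The 7×21 boundary matrix has rank 6 and Smith normal form diag(1,1,1,1,1,1).

Boundary ∂_2: C_2 → C_1 maps a triangle to the signed sum of its edges. For instance
  ∂AFJ = FJ − AJ + AF,
  ∂ADE = DE − AE + AD.
The resulting 21×14 matrix has rank 13, and its Smith normal form has invariant factors (1,1,1,1,1,1,1,1,1,1,1,1,1).

From H_k ≅ ker(∂_k) / im(∂_{k+1}) we obtain:

  H_0: rank C_0 − rank ∂_1 = 7 − 6 = 1, and the invariant factors of ∂_1 are all 1, so H_0 ≅ Z.
  H_1: rank ker ∂_1 − rank ∂_2 = (21 − 6) − 13 = 2, and the invariant factors of ∂_2 are all 1, so H_1 ≅ Z^2.
  H_2: rank ker ∂_2 − rank ∂_3 = (14 − 13) − 0 = 1, and there is no ∂_3, so H_2 ≅ Z.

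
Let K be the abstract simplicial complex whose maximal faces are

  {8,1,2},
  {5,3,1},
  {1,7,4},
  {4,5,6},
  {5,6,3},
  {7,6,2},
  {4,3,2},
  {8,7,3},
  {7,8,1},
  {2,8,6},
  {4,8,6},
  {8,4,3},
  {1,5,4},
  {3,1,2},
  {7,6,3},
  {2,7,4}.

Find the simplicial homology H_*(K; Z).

Take the total order 1 < 2 < 3 < 4 < 5 < 6 < 7 < 8 on the vertex set. Then K (dimension 2) consists of the simplices:

  0-simplices (8): [1], [2], [3], [4], [5], [6], [7], [8]
  1-simplices (24): (24 of them)
  2-simplices (16): [1,2,3], [1,2,8], [1,3,5], [1,4,5], [1,4,7], [1,7,8], [2,3,4], [2,4,7], [2,6,7], [2,6,8], [3,4,8], [3,5,6], [3,6,7], [3,7,8], [4,5,6], [4,6,8]

giving chain groups C_0 ≅ Z^8, C_1 ≅ Z^24, C_2 ≅ Z^16.

Boundary ∂_1: C_1 → C_0 is given by ∂[p,q] = [q] − [p].
This gives a 8×24 integer matrix of rank 7; reducing to Smith normal form yields diagonal entries (1,1,1,1,1,1,1).

The boundary map ∂_2: C_2 → C_1 acts by ∂[p,q,r] = [q,r] − [p,r] + [p,q]. For instance
  ∂[2,6,8] = [6,8] − [2,8] + [2,6],
  ∂[1,7,8] = [7,8] − [1,8] + [1,7].
As a 24×16 matrix over Z this has rank 15, with invariant factors (1,1,1,1,1,1,1,1,1,1,1,1,1,1,1).

From H_k ≅ ker(∂_k) / im(∂_{k+1}) we obtain:

  H_0: rank C_0 − rank ∂_1 = 8 − 7 = 1, and the invariant factors of ∂_1 are all 1, so H_0 ≅ Z.
  H_1: rank ker ∂_1 − rank ∂_2 = (24 − 7) − 15 = 2, and the invariant factors of ∂_2 are all 1, so H_1 ≅ Z^2.
  H_2: rank ker ∂_2 − rank ∂_3 = (16 − 15) − 0 = 1, and there is no ∂_3, so H_2 ≅ Z.

(K is a triangulation of the torus T^2.)

H_0 = Z,  H_1 = Z^2,  H_2 = Z.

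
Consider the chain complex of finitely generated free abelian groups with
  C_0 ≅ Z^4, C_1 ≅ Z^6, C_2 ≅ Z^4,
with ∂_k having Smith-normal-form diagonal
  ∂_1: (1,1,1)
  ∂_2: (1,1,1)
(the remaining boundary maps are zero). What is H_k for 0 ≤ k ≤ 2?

H_0: b_0 = 4 − 0 − 3 = 1; torsion from ∂_1 factors > 1: none. So H_0 ≅ Z.
H_1: b_1 = 6 − 3 − 3 = 0; torsion from ∂_2 factors > 1: none. So H_1 ≅ 0.
H_2: b_2 = 4 − 3 − 0 = 1; torsion from ∂_3 factors > 1: none. So H_2 ≅ Z.

H_0 ≅ Z,  H_1 = 0,  H_2 ≅ Z.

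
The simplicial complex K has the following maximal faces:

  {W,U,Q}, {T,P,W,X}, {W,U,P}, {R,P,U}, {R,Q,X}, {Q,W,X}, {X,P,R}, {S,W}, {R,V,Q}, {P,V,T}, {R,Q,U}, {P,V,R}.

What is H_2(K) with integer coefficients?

H_2 ≅ Z.

Order the vertices as P < Q < R < S < T < U < V < W < X. Listing each simplex with vertices in this order, K has dimension 3 with simplices:

  0-simplices (9): P, Q, R, S, T, U, V, W, X
  1-simplices (20): PR, PT, PU, PV, PW, PX, QR, QU, QV, QW, QX, RU, RV, RX, SW, TV, TW, TX, UW, WX
  2-simplices (14): PRU, PRV, PRX, PTV, PTW, PTX, PUW, PWX, QRU, QRV, QRX, QUW, QWX, TWX
  3-simplices (1): PTWX

Hence C_0 ≅ Z^9, C_1 ≅ Z^20, C_2 ≅ Z^14, C_3 ≅ Z^1.

∂_1: C_1 → C_0 maps an edge to its endpoints' difference, ∂[p,q] = q − p.
The 9×20 boundary matrix has rank 8 and Smith normal form diag(1,1,1,1,1,1,1,1).

Boundary ∂_2: C_2 → C_1 acts by ∂[p,q,r] = [q,r] − [p,r] + [p,q]. For instance
  ∂QRU = RU − QU + QR,
  ∂PRU = RU − PU + PR.
The 20×14 boundary matrix has rank 12 and Smith normal form diag(1,1,1,1,1,1,1,1,1,1,1,1).

The boundary map ∂_3: C_3 → C_2 sends each 3-simplex σ to the alternating sum Σ_i (−1)^i (σ with its i-th vertex removed). For instance
  ∂PTWX = TWX − PWX + PTX − PTW.
The 14×1 boundary matrix has rank 1 and Smith normal form diag(1).

Reading off H_k = ker ∂_k / im ∂_{k+1}:

  H_2: rank ker ∂_2 − rank ∂_3 = (14 − 12) − 1 = 1, and the invariant factors of ∂_3 are all 1, so H_2 = Z.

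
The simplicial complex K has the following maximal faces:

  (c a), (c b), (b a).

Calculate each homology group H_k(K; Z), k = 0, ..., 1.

H_0 ≅ Z,  H_1 ≅ Z.

We work with the vertex ordering a < b < c. The simplices of K, each written with vertices in increasing order, are:

  0-simplices (3): a, b, c
  1-simplices (3): ab, ac, bc

giving chain groups C_0 ≅ Z^3, C_1 ≅ Z^3.

Boundary ∂_1: C_1 → C_0 maps an edge to its endpoints' difference, ∂[p,q] = q − p. For instance
  ∂bc = c − b.
The resulting 3×3 matrix has rank 2, and its Smith normal form has invariant factors (1,1).

Reading off H_k = ker ∂_k / im ∂_{k+1}:

  H_0: rank C_0 − rank ∂_1 = 3 − 2 = 1, and the invariant factors of ∂_1 are all 1, so H_0 ≅ Z.
  H_1: rank ker ∂_1 − rank ∂_2 = (3 − 2) − 0 = 1, and there is no ∂_2, so H_1 ≅ Z.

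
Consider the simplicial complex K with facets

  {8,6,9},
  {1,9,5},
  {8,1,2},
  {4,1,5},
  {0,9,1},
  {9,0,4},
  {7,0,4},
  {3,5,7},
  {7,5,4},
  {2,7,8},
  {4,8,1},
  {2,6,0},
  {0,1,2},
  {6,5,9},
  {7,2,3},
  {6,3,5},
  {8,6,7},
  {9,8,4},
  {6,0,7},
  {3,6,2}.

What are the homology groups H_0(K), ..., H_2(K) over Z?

Take the total order 0 < 1 < 2 < 3 < 4 < 5 < 6 < 7 < 8 < 9 on the vertex set. Then K (dimension 2) consists of the simplices:

  0-simplices (10): [0], [1], [2], [3], [4], [5], [6], [7], [8], [9]
  1-simplices (30): (30 of them)
  2-simplices (20): (20 of them)

Hence C_0 ≅ Z^10, C_1 ≅ Z^30, C_2 ≅ Z^20.

Boundary ∂_1: C_1 → C_0 is given by ∂[p,q] = [q] − [p].
As a 10×30 matrix over Z this has rank 9, with invariant factors (1,1,1,1,1,1,1,1,1).

Boundary ∂_2: C_2 → C_1 maps a triangle to the signed sum of its edges. For instance
  ∂[1,5,9] = [5,9] − [1,9] + [1,5],
  ∂[0,1,9] = [1,9] − [0,9] + [0,1].
This gives a 30×20 integer matrix of rank 20; reducing to Smith normal form yields diagonal entries (1,1,1,1,1,1,1,1,1,1,1,1,1,1,1,1,1,1,1,2).

Now H_k = ker ∂_k / im ∂_{k+1}, so:

  H_0: rank C_0 − rank ∂_1 = 10 − 9 = 1, and the invariant factors of ∂_1 are all 1, so H_0 = Z.
  H_1: rank ker ∂_1 − rank ∂_2 = (30 − 9) − 20 = 1, and ∂_2 has invariant factor 2 > 1, so H_1 = Z ⊕ Z_2.
  H_2: rank ker ∂_2 − rank ∂_3 = (20 − 20) − 0 = 0, and there is no ∂_3, so H_2 = 0.

H_0 ≅ Z,  H_1 ≅ Z ⊕ Z_2,  H_2 = 0.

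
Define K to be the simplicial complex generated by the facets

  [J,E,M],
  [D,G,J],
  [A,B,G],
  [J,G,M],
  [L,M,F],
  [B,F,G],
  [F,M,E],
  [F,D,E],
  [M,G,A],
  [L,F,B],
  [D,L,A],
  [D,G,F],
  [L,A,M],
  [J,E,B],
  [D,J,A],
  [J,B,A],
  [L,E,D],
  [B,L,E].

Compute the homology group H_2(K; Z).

Fix the vertex order A < B < D < E < F < G < J < L < M and write every simplex with vertices in increasing order. Then dim K = 2 and the simplices of K are:

  0-simplices (9): A, B, D, E, F, G, J, L, M
  1-simplices (27): AB, AD, AG, AJ, AL, AM, BE, BF, BG, BJ, BL, DE, DF, DG, DJ, DL, EF, EJ, EL, EM, FG, FL, FM, GJ, GM, JM, LM
  2-simplices (18): ABG, ABJ, ADJ, ADL, AGM, ALM, BEJ, BEL, BFG, BFL, DEF, DEL, DFG, DGJ, EFM, EJM, FLM, GJM

Hence C_0 ≅ Z^9, C_1 ≅ Z^27, C_2 ≅ Z^18.

∂_1: C_1 → C_0 sends each edge [p,q] (with p < q) to q − p.
This gives a 9×27 integer matrix of rank 8; reducing to Smith normal form yields diagonal entries (1,1,1,1,1,1,1,1).

The boundary map ∂_2: C_2 → C_1 maps a triangle to the signed sum of its edges. For instance
  ∂EFM = FM − EM + EF,
  ∂GJM = JM − GM + GJ.
This gives a 27×18 integer matrix of rank 18; reducing to Smith normal form yields diagonal entries (1,1,1,1,1,1,1,1,1,1,1,1,1,1,1,1,1,2).

Reading off H_k = ker ∂_k / im ∂_{k+1}:

  H_2: rank ker ∂_2 − rank ∂_3 = (18 − 18) − 0 = 0, and there is no ∂_3, so H_2 ≅ 0.

(K is a triangulation of the Klein bottle.)

H_2 ≅ 0.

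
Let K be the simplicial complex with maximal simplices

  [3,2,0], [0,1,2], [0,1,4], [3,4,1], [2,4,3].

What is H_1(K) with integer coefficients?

Fix the vertex order 0 < 1 < 2 < 3 < 4 and write every simplex with vertices in increasing order. Then dim K = 2 and the simplices of K are:

  0-simplices (5): [0], [1], [2], [3], [4]
  1-simplices (10): [0,1], [0,2], [0,3], [0,4], [1,2], [1,3], [1,4], [2,3], [2,4], [3,4]
  2-simplices (5): [0,1,2], [0,1,4], [0,2,3], [1,3,4], [2,3,4]

Hence C_0 ≅ Z^5, C_1 ≅ Z^10, C_2 ≅ Z^5.

Boundary ∂_1: C_1 → C_0 sends each edge [p,q] (with p < q) to q − p.
The 5×10 boundary matrix has rank 4 and Smith normal form diag(1,1,1,1).

∂_2: C_2 → C_1 sends each 2-simplex [p,q,r] to [q,r] − [p,r] + [p,q]. For instance
  ∂[0,1,2] = [1,2] − [0,2] + [0,1],
  ∂[2,3,4] = [3,4] − [2,4] + [2,3].
The resulting 10×5 matrix has rank 5, and its Smith normal form has invariant factors (1,1,1,1,1).

Reading off H_k = ker ∂_k / im ∂_{k+1}:

  H_1: rank ker ∂_1 − rank ∂_2 = (10 − 4) − 5 = 1, and the invariant factors of ∂_2 are all 1, so H_1 ≅ Z.

H_1 ≅ Z.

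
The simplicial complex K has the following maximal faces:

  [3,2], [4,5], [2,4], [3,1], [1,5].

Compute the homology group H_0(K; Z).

Fix the vertex order 1 < 2 < 3 < 4 < 5 and write every simplex with vertices in increasing order. Then dim K = 1 and the simplices of K are:

  0-simplices (5): [1], [2], [3], [4], [5]
  1-simplices (5): [1,3], [1,5], [2,3], [2,4], [4,5]

giving chain groups C_0 ≅ Z^5, C_1 ≅ Z^5.

∂_1: C_1 → C_0 sends each edge [p,q] (with p < q) to q − p. For instance
  ∂[2,4] = [4] − [2].
This gives a 5×5 integer matrix of rank 4; reducing to Smith normal form yields diagonal entries (1,1,1,1).

Now H_k = ker ∂_k / im ∂_{k+1}, so:

  H_0: rank C_0 − rank ∂_1 = 5 − 4 = 1, and the invariant factors of ∂_1 are all 1, so H_0 ≅ Z.

H_0 = Z.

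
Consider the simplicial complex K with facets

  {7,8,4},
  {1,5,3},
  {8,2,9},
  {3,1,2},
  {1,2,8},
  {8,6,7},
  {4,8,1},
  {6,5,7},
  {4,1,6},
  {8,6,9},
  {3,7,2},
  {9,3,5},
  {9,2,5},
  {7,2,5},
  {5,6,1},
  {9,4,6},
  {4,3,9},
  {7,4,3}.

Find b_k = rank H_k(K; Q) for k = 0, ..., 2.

We work with the vertex ordering 1 < 2 < 3 < 4 < 5 < 6 < 7 < 8 < 9. The simplices of K, each written with vertices in increasing order, are:

  0-simplices (9): [1], [2], [3], [4], [5], [6], [7], [8], [9]
  1-simplices (27): (27 of them)
  2-simplices (18): [1,2,3], [1,2,8], [1,3,5], [1,4,6], [1,4,8], [1,5,6], [2,3,7], [2,5,7], [2,5,9], [2,8,9], [3,4,7], [3,4,9], [3,5,9], [4,6,9], [4,7,8], [5,6,7], [6,7,8], [6,8,9]

Hence C_0 ≅ Z^9, C_1 ≅ Z^27, C_2 ≅ Z^18.

The boundary map ∂_1: C_1 → C_0 maps an edge to its endpoints' difference, ∂[p,q] = q − p. For instance
  ∂[5,6] = [6] − [5].
The resulting 9×27 matrix has rank 8, and its Smith normal form has invariant factors (1,1,1,1,1,1,1,1).

∂_2: C_2 → C_1 sends each 2-simplex [p,q,r] to [q,r] − [p,r] + [p,q]. For instance
  ∂[1,3,5] = [3,5] − [1,5] + [1,3],
  ∂[3,5,9] = [5,9] − [3,9] + [3,5].
This gives a 27×18 integer matrix of rank 18; reducing to Smith normal form yields diagonal entries (1,1,1,1,1,1,1,1,1,1,1,1,1,1,1,1,1,2).

Reading off H_k = ker ∂_k / im ∂_{k+1}:

  H_0: rank C_0 − rank ∂_1 = 9 − 8 = 1, and the invariant factors of ∂_1 are all 1, so H_0 = Z.
  H_1: rank ker ∂_1 − rank ∂_2 = (27 − 8) − 18 = 1, and ∂_2 has invariant factor 2 > 1, so H_1 = Z ⊕ Z/2.
  H_2: rank ker ∂_2 − rank ∂_3 = (18 − 18) − 0 = 0, and there is no ∂_3, so H_2 = 0.

Hence the Betti numbers are b_0 = 1, b_1 = 1, b_2 = 0.

b_0 = 1, b_1 = 1, b_2 = 0.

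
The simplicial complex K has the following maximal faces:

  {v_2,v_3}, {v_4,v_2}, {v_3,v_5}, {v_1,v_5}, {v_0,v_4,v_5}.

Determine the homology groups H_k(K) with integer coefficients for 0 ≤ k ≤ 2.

Fix the vertex order v_0 < v_1 < v_2 < v_3 < v_4 < v_5 and write every simplex with vertices in increasing order. Then dim K = 2 and the simplices of K are:

  0-simplices (6): [v_0], [v_1], [v_2], [v_3], [v_4], [v_5]
  1-simplices (7): [v_0,v_4], [v_0,v_5], [v_1,v_5], [v_2,v_3], [v_2,v_4], [v_3,v_5], [v_4,v_5]
  2-simplices (1): [v_0,v_4,v_5]

so the chain groups are C_0 ≅ Z^6, C_1 ≅ Z^7, C_2 ≅ Z^1.

Boundary ∂_1: C_1 → C_0 sends each edge [p,q] (with p < q) to q − p. For instance
  ∂[v_0,v_4] = [v_4] − [v_0].
As a 6×7 matrix over Z this has rank 5, with invariant factors (1,1,1,1,1).

Boundary ∂_2: C_2 → C_1 sends each 2-simplex [p,q,r] to [q,r] − [p,r] + [p,q]. For instance
  ∂[v_0,v_4,v_5] = [v_4,v_5] − [v_0,v_5] + [v_0,v_4].
The resulting 7×1 matrix has rank 1, and its Smith normal form has invariant factors (1).

Reading off H_k = ker ∂_k / im ∂_{k+1}:

  H_0: rank C_0 − rank ∂_1 = 6 − 5 = 1, and the invariant factors of ∂_1 are all 1, so H_0 ≅ Z.
  H_1: rank ker ∂_1 − rank ∂_2 = (7 − 5) − 1 = 1, and the invariant factors of ∂_2 are all 1, so H_1 ≅ Z.
  H_2: rank ker ∂_2 − rank ∂_3 = (1 − 1) − 0 = 0, and there is no ∂_3, so H_2 ≅ 0.

H_0 ≅ Z,  H_1 ≅ Z,  H_2 = 0.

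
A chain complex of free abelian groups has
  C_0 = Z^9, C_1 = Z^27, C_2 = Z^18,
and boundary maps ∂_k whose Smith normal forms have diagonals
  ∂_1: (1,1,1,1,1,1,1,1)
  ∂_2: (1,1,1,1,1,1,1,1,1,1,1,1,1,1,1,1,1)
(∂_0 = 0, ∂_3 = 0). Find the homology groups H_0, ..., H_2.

H_0: b_0 = 9 − 0 − 8 = 1; torsion from ∂_1 factors > 1: none. So H_0 = Z.
H_1: b_1 = 27 − 8 − 17 = 2; torsion from ∂_2 factors > 1: none. So H_1 = Z^2.
H_2: b_2 = 18 − 17 − 0 = 1; torsion from ∂_3 factors > 1: none. So H_2 = Z.

H_0 = Z,  H_1 = Z^2,  H_2 = Z.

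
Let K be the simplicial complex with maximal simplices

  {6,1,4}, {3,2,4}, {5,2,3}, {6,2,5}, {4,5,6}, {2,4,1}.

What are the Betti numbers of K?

b_0 = 1, b_1 = 1, b_2 = 0.

K has 6 vertices, 12 edges, 6 triangles.
rank ∂_0 = 0, rank ∂_1 = 5 ⇒ b_0 = 6 − 0 − 5 = 1; all invariant factors of ∂_1 are 1 so no torsion. So H_0 ≅ Z.
rank ∂_1 = 5, rank ∂_2 = 6 ⇒ b_1 = 12 − 5 − 6 = 1; all invariant factors of ∂_2 are 1 so no torsion. So H_1 ≅ Z.
rank ∂_2 = 6, rank ∂_3 = 0 ⇒ b_2 = 6 − 6 − 0 = 0. So H_2 ≅ 0.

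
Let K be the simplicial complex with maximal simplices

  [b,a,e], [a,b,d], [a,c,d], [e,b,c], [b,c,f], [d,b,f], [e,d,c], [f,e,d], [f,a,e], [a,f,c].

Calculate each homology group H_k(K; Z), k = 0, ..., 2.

Order the vertices as a < b < c < d < e < f. Listing each simplex with vertices in this order, K has dimension 2 with simplices:

  0-simplices (6): a, b, c, d, e, f
  1-simplices (15): ab, ac, ad, ae, af, bc, bd, be, bf, cd, ce, cf, de, df, ef
  2-simplices (10): abd, abe, acd, acf, aef, bce, bcf, bdf, cde, def

giving chain groups C_0 ≅ Z^6, C_1 ≅ Z^15, C_2 ≅ Z^10.

Boundary ∂_1: C_1 → C_0 is given by ∂[p,q] = [q] − [p]. For instance
  ∂bf = f − b.
As a 6×15 matrix over Z this has rank 5, with invariant factors (1,1,1,1,1).

Boundary ∂_2: C_2 → C_1 maps a triangle to the signed sum of its edges. For instance
  ∂acd = cd − ad + ac,
  ∂bcf = cf − bf + bc.
The 15×10 boundary matrix has rank 10 and Smith normal form diag(1,1,1,1,1,1,1,1,1,2).

Now H_k = ker ∂_k / im ∂_{k+1}, so:

  H_0: rank C_0 − rank ∂_1 = 6 − 5 = 1, and the invariant factors of ∂_1 are all 1, so H_0 ≅ Z.
  H_1: rank ker ∂_1 − rank ∂_2 = (15 − 5) − 10 = 0, and ∂_2 has invariant factor 2 > 1, so H_1 ≅ Z/2.
  H_2: rank ker ∂_2 − rank ∂_3 = (10 − 10) − 0 = 0, and there is no ∂_3, so H_2 ≅ 0.

(K is a triangulation of the real projective plane RP^2.)

H_0 ≅ Z,  H_1 ≅ Z/2,  H_2 = 0.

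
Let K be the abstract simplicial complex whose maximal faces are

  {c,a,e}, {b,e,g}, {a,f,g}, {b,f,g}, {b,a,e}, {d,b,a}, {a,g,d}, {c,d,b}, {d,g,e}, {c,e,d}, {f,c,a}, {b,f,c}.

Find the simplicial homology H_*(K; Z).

Order the vertices as a < b < c < d < e < f < g. Listing each simplex with vertices in this order, K has dimension 2 with simplices:

  0-simplices (7): a, b, c, d, e, f, g
  1-simplices (18): ab, ac, ad, ae, af, ag, bc, bd, be, bf, bg, cd, ce, cf, de, dg, eg, fg
  2-simplices (12): abd, abe, ace, acf, adg, afg, bcd, bcf, beg, bfg, cde, deg

so the chain groups are C_0 ≅ Z^7, C_1 ≅ Z^18, C_2 ≅ Z^12.

∂_1: C_1 → C_0 sends each edge [p,q] (with p < q) to q − p.
The 7×18 boundary matrix has rank 6 and Smith normal form diag(1,1,1,1,1,1).

Boundary ∂_2: C_2 → C_1 sends each 2-simplex [p,q,r] to [q,r] − [p,r] + [p,q]. For instance
  ∂deg = eg − dg + de,
  ∂bcf = cf − bf + bc.
This gives a 18×12 integer matrix of rank 12; reducing to Smith normal form yields diagonal entries (1,1,1,1,1,1,1,1,1,1,1,2).

Reading off H_k = ker ∂_k / im ∂_{k+1}:

  H_0: rank C_0 − rank ∂_1 = 7 − 6 = 1, and the invariant factors of ∂_1 are all 1, so H_0 = Z.
  H_1: rank ker ∂_1 − rank ∂_2 = (18 − 6) − 12 = 0, and ∂_2 has invariant factor 2 > 1, so H_1 = Z/2.
  H_2: rank ker ∂_2 − rank ∂_3 = (12 − 12) − 0 = 0, and there is no ∂_3, so H_2 = 0.

H_0 = Z,  H_1 = Z/2,  H_2 = 0.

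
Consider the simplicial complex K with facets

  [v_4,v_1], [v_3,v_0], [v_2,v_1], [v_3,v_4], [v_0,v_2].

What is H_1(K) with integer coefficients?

H_1 = Z.

We work with the vertex ordering v_0 < v_1 < v_2 < v_3 < v_4. The simplices of K, each written with vertices in increasing order, are:

  0-simplices (5): [v_0], [v_1], [v_2], [v_3], [v_4]
  1-simplices (5): [v_0,v_2], [v_0,v_3], [v_1,v_2], [v_1,v_4], [v_3,v_4]

Hence C_0 ≅ Z^5, C_1 ≅ Z^5.

Boundary ∂_1: C_1 → C_0 sends each edge [p,q] (with p < q) to q − p.
As a 5×5 matrix over Z this has rank 4, with invariant factors (1,1,1,1).

Computing H_k = (kernel of ∂_k) / (image of ∂_{k+1}):

  H_1: rank ker ∂_1 − rank ∂_2 = (5 − 4) − 0 = 1, and there is no ∂_2, so H_1 ≅ Z.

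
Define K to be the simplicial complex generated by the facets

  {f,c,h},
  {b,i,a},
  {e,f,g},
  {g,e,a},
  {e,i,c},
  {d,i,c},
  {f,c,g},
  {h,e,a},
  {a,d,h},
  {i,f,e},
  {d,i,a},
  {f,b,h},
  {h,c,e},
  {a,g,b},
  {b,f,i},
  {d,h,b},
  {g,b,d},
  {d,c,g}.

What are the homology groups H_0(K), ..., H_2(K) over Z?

H_0 ≅ Z,  H_1 ≅ Z ⊕ Z_2,  H_2 = 0.

Take the total order a < b < c < d < e < f < g < h < i on the vertex set. Then K (dimension 2) consists of the simplices:

  0-simplices (9): a, b, c, d, e, f, g, h, i
  1-simplices (27): ab, ad, ae, ag, ah, ai, bd, bf, bg, bh, bi, cd, ce, cf, cg, ch, ci, dg, dh, di, ef, eg, eh, ei, fg, fh, fi
  2-simplices (18): abg, abi, adh, adi, aeg, aeh, bdg, bdh, bfh, bfi, cdg, cdi, ceh, cei, cfg, cfh, efg, efi

Hence C_0 ≅ Z^9, C_1 ≅ Z^27, C_2 ≅ Z^18.

Boundary ∂_1: C_1 → C_0 sends each edge [p,q] (with p < q) to q − p. For instance
  ∂ce = e − c.
The 9×27 boundary matrix has rank 8 and Smith normal form diag(1,1,1,1,1,1,1,1).

∂_2: C_2 → C_1 sends each 2-simplex [p,q,r] to [q,r] − [p,r] + [p,q]. For instance
  ∂cdg = dg − cg + cd,
  ∂efi = fi − ei + ef.
This gives a 27×18 integer matrix of rank 18; reducing to Smith normal form yields diagonal entries (1,1,1,1,1,1,1,1,1,1,1,1,1,1,1,1,1,2).

From H_k ≅ ker(∂_k) / im(∂_{k+1}) we obtain:

  H_0: rank C_0 − rank ∂_1 = 9 − 8 = 1, and the invariant factors of ∂_1 are all 1, so H_0 ≅ Z.
  H_1: rank ker ∂_1 − rank ∂_2 = (27 − 8) − 18 = 1, and ∂_2 has invariant factor 2 > 1, so H_1 ≅ Z ⊕ Z_2.
  H_2: rank ker ∂_2 − rank ∂_3 = (18 − 18) − 0 = 0, and there is no ∂_3, so H_2 ≅ 0.

As a check, the Euler characteristic is 9 − 27 + 18 = 0, which agrees with 1 − 1 + 0 = 0.
(K is a triangulation of the Klein bottle.)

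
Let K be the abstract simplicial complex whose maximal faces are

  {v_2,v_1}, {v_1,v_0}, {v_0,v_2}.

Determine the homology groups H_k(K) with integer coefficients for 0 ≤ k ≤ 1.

H_0 = Z,  H_1 = Z.

Take the total order v_0 < v_1 < v_2 on the vertex set. Then K (dimension 1) consists of the simplices:

  0-simplices (3): [v_0], [v_1], [v_2]
  1-simplices (3): [v_0,v_1], [v_0,v_2], [v_1,v_2]

Hence C_0 ≅ Z^3, C_1 ≅ Z^3.

The boundary map ∂_1: C_1 → C_0 maps an edge to its endpoints' difference, ∂[p,q] = q − p. For instance
  ∂[v_1,v_2] = [v_2] − [v_1].
This gives a 3×3 integer matrix of rank 2; reducing to Smith normal form yields diagonal entries (1,1).

From H_k ≅ ker(∂_k) / im(∂_{k+1}) we obtain:

  H_0: rank C_0 − rank ∂_1 = 3 − 2 = 1, and the invariant factors of ∂_1 are all 1, so H_0 = Z.
  H_1: rank ker ∂_1 − rank ∂_2 = (3 − 2) − 0 = 1, and there is no ∂_2, so H_1 = Z.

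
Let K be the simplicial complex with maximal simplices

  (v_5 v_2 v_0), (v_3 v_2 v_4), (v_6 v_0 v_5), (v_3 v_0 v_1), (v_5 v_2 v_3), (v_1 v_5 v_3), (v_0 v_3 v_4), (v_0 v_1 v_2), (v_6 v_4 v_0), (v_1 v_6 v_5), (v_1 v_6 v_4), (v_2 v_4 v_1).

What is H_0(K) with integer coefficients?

H_0 = Z.

Fix the vertex order v_0 < v_1 < v_2 < v_3 < v_4 < v_5 < v_6 and write every simplex with vertices in increasing order. Then dim K = 2 and the simplices of K are:

  0-simplices (7): [v_0], [v_1], [v_2], [v_3], [v_4], [v_5], [v_6]
  1-simplices (18): (18 of them)
  2-simplices (12): (12 of them)

Hence C_0 ≅ Z^7, C_1 ≅ Z^18, C_2 ≅ Z^12.

Boundary ∂_1: C_1 → C_0 sends each edge [p,q] (with p < q) to q − p.
The resulting 7×18 matrix has rank 6, and its Smith normal form has invariant factors (1,1,1,1,1,1).

Boundary ∂_2: C_2 → C_1 sends each 2-simplex [p,q,r] to [q,r] − [p,r] + [p,q]. For instance
  ∂[v_2,v_3,v_5] = [v_3,v_5] − [v_2,v_5] + [v_2,v_3],
  ∂[v_1,v_4,v_6] = [v_4,v_6] − [v_1,v_6] + [v_1,v_4].
As a 18×12 matrix over Z this has rank 12, with invariant factors (1,1,1,1,1,1,1,1,1,1,1,2).

From H_k ≅ ker(∂_k) / im(∂_{k+1}) we obtain:

  H_0: rank C_0 − rank ∂_1 = 7 − 6 = 1, and the invariant factors of ∂_1 are all 1, so H_0 = Z.

(K is a triangulation of the real projective plane RP^2.)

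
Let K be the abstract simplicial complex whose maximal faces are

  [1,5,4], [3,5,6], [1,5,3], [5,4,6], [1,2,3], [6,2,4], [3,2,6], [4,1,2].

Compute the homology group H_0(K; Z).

H_0 ≅ Z.

We work with the vertex ordering 1 < 2 < 3 < 4 < 5 < 6. The simplices of K, each written with vertices in increasing order, are:

  0-simplices (6): [1], [2], [3], [4], [5], [6]
  1-simplices (12): [1,2], [1,3], [1,4], [1,5], [2,3], [2,4], [2,6], [3,5], [3,6], [4,5], [4,6], [5,6]
  2-simplices (8): [1,2,3], [1,2,4], [1,3,5], [1,4,5], [2,3,6], [2,4,6], [3,5,6], [4,5,6]

Hence C_0 ≅ Z^6, C_1 ≅ Z^12, C_2 ≅ Z^8.

The boundary map ∂_1: C_1 → C_0 sends each edge [p,q] (with p < q) to q − p.
The resulting 6×12 matrix has rank 5, and its Smith normal form has invariant factors (1,1,1,1,1).

Boundary ∂_2: C_2 → C_1 maps a triangle to the signed sum of its edges. For instance
  ∂[1,4,5] = [4,5] − [1,5] + [1,4],
  ∂[2,3,6] = [3,6] − [2,6] + [2,3].
As a 12×8 matrix over Z this has rank 7, with invariant factors (1,1,1,1,1,1,1).

Computing H_k = (kernel of ∂_k) / (image of ∂_{k+1}):

  H_0: rank C_0 − rank ∂_1 = 6 − 5 = 1, and the invariant factors of ∂_1 are all 1, so H_0 ≅ Z.

(K is a triangulation of the 2-sphere S^2.)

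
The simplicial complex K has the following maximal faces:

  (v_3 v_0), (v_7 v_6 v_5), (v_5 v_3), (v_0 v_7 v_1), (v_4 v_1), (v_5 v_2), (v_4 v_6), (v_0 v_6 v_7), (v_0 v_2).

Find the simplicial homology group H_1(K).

H_1 = Z^3.

Order the vertices as v_0 < v_1 < v_2 < v_3 < v_4 < v_5 < v_6 < v_7. Listing each simplex with vertices in this order, K has dimension 2 with simplices:

  0-simplices (8): [v_0], [v_1], [v_2], [v_3], [v_4], [v_5], [v_6], [v_7]
  1-simplices (13): [v_0,v_1], [v_0,v_2], [v_0,v_3], [v_0,v_6], [v_0,v_7], [v_1,v_4], [v_1,v_7], [v_2,v_5], [v_3,v_5], [v_4,v_6], [v_5,v_6], [v_5,v_7], [v_6,v_7]
  2-simplices (3): [v_0,v_1,v_7], [v_0,v_6,v_7], [v_5,v_6,v_7]

so the chain groups are C_0 ≅ Z^8, C_1 ≅ Z^13, C_2 ≅ Z^3.

∂_1: C_1 → C_0 sends each edge [p,q] (with p < q) to q − p. For instance
  ∂[v_1,v_4] = [v_4] − [v_1].
As a 8×13 matrix over Z this has rank 7, with invariant factors (1,1,1,1,1,1,1).

The boundary map ∂_2: C_2 → C_1 sends each 2-simplex [p,q,r] to [q,r] − [p,r] + [p,q]. For instance
  ∂[v_0,v_1,v_7] = [v_1,v_7] − [v_0,v_7] + [v_0,v_1],
  ∂[v_0,v_6,v_7] = [v_6,v_7] − [v_0,v_7] + [v_0,v_6].
The resulting 13×3 matrix has rank 3, and its Smith normal form has invariant factors (1,1,1).

Reading off H_k = ker ∂_k / im ∂_{k+1}:

  H_1: rank ker ∂_1 − rank ∂_2 = (13 − 7) − 3 = 3, and the invariant factors of ∂_2 are all 1, so H_1 = Z^3.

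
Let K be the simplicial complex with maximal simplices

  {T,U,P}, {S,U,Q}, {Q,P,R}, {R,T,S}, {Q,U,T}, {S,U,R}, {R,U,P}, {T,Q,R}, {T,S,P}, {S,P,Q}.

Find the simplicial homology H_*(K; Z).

Take the total order P < Q < R < S < T < U on the vertex set. Then K (dimension 2) consists of the simplices:

  0-simplices (6): P, Q, R, S, T, U
  1-simplices (15): PQ, PR, PS, PT, PU, QR, QS, QT, QU, RS, RT, RU, ST, SU, TU
  2-simplices (10): PQR, PQS, PRU, PST, PTU, QRT, QSU, QTU, RST, RSU

giving chain groups C_0 ≅ Z^6, C_1 ≅ Z^15, C_2 ≅ Z^10.

Boundary ∂_1: C_1 → C_0 maps an edge to its endpoints' difference, ∂[p,q] = q − p. For instance
  ∂QT = T − Q.
The resulting 6×15 matrix has rank 5, and its Smith normal form has invariant factors (1,1,1,1,1).

The boundary map ∂_2: C_2 → C_1 sends each 2-simplex [p,q,r] to [q,r] − [p,r] + [p,q]. For instance
  ∂RSU = SU − RU + RS,
  ∂PRU = RU − PU + PR.
This gives a 15×10 integer matrix of rank 10; reducing to Smith normal form yields diagonal entries (1,1,1,1,1,1,1,1,1,2).

Now H_k = ker ∂_k / im ∂_{k+1}, so:

  H_0: rank C_0 − rank ∂_1 = 6 − 5 = 1, and the invariant factors of ∂_1 are all 1, so H_0 ≅ Z.
  H_1: rank ker ∂_1 − rank ∂_2 = (15 − 5) − 10 = 0, and ∂_2 has invariant factor 2 > 1, so H_1 ≅ Z/2Z.
  H_2: rank ker ∂_2 − rank ∂_3 = (10 − 10) − 0 = 0, and there is no ∂_3, so H_2 ≅ 0.

H_0 = Z,  H_1 = Z/2Z,  H_2 = 0.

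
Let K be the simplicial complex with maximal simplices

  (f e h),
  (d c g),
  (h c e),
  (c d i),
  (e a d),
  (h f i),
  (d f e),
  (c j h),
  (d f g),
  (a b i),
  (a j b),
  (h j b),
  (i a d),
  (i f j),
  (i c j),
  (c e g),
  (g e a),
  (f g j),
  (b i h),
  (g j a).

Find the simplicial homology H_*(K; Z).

Take the total order a < b < c < d < e < f < g < h < i < j on the vertex set. Then K (dimension 2) consists of the simplices:

  0-simplices (10): a, b, c, d, e, f, g, h, i, j
  1-simplices (30): ab, ad, ae, ag, ai, aj, bh, bi, bj, cd, ce, cg, ch, ci, cj, de, df, dg, di, ef, eg, eh, fg, fh, fi, fj, gj, hi, hj, ij
  2-simplices (20): abi, abj, ade, adi, aeg, agj, bhi, bhj, cdg, cdi, ceg, ceh, chj, cij, def, dfg, efh, fgj, fhi, fij

so the chain groups are C_0 ≅ Z^10, C_1 ≅ Z^30, C_2 ≅ Z^20.

Boundary ∂_1: C_1 → C_0 maps an edge to its endpoints' difference, ∂[p,q] = q − p.
As a 10×30 matrix over Z this has rank 9, with invariant factors (1,1,1,1,1,1,1,1,1).

Boundary ∂_2: C_2 → C_1 acts by ∂[p,q,r] = [q,r] − [p,r] + [p,q]. For instance
  ∂abj = bj − aj + ab,
  ∂abi = bi − ai + ab.
As a 30×20 matrix over Z this has rank 20, with invariant factors (1,1,1,1,1,1,1,1,1,1,1,1,1,1,1,1,1,1,1,2).

Computing H_k = (kernel of ∂_k) / (image of ∂_{k+1}):

  H_0: rank C_0 − rank ∂_1 = 10 − 9 = 1, and the invariant factors of ∂_1 are all 1, so H_0 ≅ Z.
  H_1: rank ker ∂_1 − rank ∂_2 = (30 − 9) − 20 = 1, and ∂_2 has invariant factor 2 > 1, so H_1 ≅ Z ⊕ Z/2Z.
  H_2: rank ker ∂_2 − rank ∂_3 = (20 − 20) − 0 = 0, and there is no ∂_3, so H_2 ≅ 0.

As a check, the Euler characteristic is 10 − 30 + 20 = 0, which agrees with 1 − 1 + 0 = 0.

H_0 ≅ Z,  H_1 ≅ Z ⊕ Z/2Z,  H_2 = 0.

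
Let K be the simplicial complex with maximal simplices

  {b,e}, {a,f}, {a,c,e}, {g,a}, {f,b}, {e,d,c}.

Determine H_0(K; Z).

H_0 = Z.

Take the total order a < b < c < d < e < f < g on the vertex set. Then K (dimension 2) consists of the simplices:

  0-simplices (7): a, b, c, d, e, f, g
  1-simplices (9): ac, ae, af, ag, be, bf, cd, ce, de
  2-simplices (2): ace, cde

Hence C_0 ≅ Z^7, C_1 ≅ Z^9, C_2 ≅ Z^2.

∂_1: C_1 → C_0 is given by ∂[p,q] = [q] − [p]. For instance
  ∂be = e − b.
The resulting 7×9 matrix has rank 6, and its Smith normal form has invariant factors (1,1,1,1,1,1).

∂_2: C_2 → C_1 maps a triangle to the signed sum of its edges. For instance
  ∂cde = de − ce + cd,
  ∂ace = ce − ae + ac.
The resulting 9×2 matrix has rank 2, and its Smith normal form has invariant factors (1,1).

From H_k ≅ ker(∂_k) / im(∂_{k+1}) we obtain:

  H_0: rank C_0 − rank ∂_1 = 7 − 6 = 1, and the invariant factors of ∂_1 are all 1, so H_0 ≅ Z.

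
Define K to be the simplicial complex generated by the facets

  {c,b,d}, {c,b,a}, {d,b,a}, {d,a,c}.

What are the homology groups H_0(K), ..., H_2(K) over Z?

H_0 = Z,  H_1 = 0,  H_2 = Z.

Fix the vertex order a < b < c < d and write every simplex with vertices in increasing order. Then dim K = 2 and the simplices of K are:

  0-simplices (4): a, b, c, d
  1-simplices (6): ab, ac, ad, bc, bd, cd
  2-simplices (4): abc, abd, acd, bcd

Hence C_0 ≅ Z^4, C_1 ≅ Z^6, C_2 ≅ Z^4.

∂_1: C_1 → C_0 sends each edge [p,q] (with p < q) to q − p.
This gives a 4×6 integer matrix of rank 3; reducing to Smith normal form yields diagonal entries (1,1,1).

The boundary map ∂_2: C_2 → C_1 maps a triangle to the signed sum of its edges. For instance
  ∂abc = bc − ac + ab,
  ∂abd = bd − ad + ab.
As a 6×4 matrix over Z this has rank 3, with invariant factors (1,1,1).

Computing H_k = (kernel of ∂_k) / (image of ∂_{k+1}):

  H_0: rank C_0 − rank ∂_1 = 4 − 3 = 1, and the invariant factors of ∂_1 are all 1, so H_0 = Z.
  H_1: rank ker ∂_1 − rank ∂_2 = (6 − 3) − 3 = 0, and the invariant factors of ∂_2 are all 1, so H_1 = 0.
  H_2: rank ker ∂_2 − rank ∂_3 = (4 − 3) − 0 = 1, and there is no ∂_3, so H_2 = Z.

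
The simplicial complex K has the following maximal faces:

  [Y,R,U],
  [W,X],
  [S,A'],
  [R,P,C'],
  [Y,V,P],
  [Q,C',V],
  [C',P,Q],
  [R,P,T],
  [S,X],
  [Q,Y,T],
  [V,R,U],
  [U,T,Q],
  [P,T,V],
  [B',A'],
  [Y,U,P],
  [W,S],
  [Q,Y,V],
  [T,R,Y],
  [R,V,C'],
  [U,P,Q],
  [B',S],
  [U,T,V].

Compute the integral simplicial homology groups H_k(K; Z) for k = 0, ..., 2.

Take the total order P < Q < R < S < T < U < V < W < X < Y < A' < B' < C' on the vertex set. Then K (dimension 2) consists of the simplices:

  0-simplices (13): [P], [Q], [R], [S], [T], [U], [V], [W], [X], [Y], [A'], [B'], [C']
  1-simplices (30): (30 of them)
  2-simplices (16): [P,Q,U], [P,Q,C'], [P,R,T], [P,R,C'], [P,T,V], [P,U,Y], [P,V,Y], [Q,T,U], [Q,T,Y], [Q,V,Y], [Q,V,C'], [R,T,Y], [R,U,V], [R,U,Y], [R,V,C'], [T,U,V]

giving chain groups C_0 ≅ Z^13, C_1 ≅ Z^30, C_2 ≅ Z^16.

∂_1: C_1 → C_0 is given by ∂[p,q] = [q] − [p].
As a 13×30 matrix over Z this has rank 11, with invariant factors (1,1,1,1,1,1,1,1,1,1,1).

Boundary ∂_2: C_2 → C_1 acts by ∂[p,q,r] = [q,r] − [p,r] + [p,q]. For instance
  ∂[Q,V,C'] = [V,C'] − [Q,C'] + [Q,V],
  ∂[R,U,Y] = [U,Y] − [R,Y] + [R,U].
As a 30×16 matrix over Z this has rank 15, with invariant factors (1,1,1,1,1,1,1,1,1,1,1,1,1,1,1).

Now H_k = ker ∂_k / im ∂_{k+1}, so:

  H_0: rank C_0 − rank ∂_1 = 13 − 11 = 2, and the invariant factors of ∂_1 are all 1, so H_0 = Z^2.
  H_1: rank ker ∂_1 − rank ∂_2 = (30 − 11) − 15 = 4, and the invariant factors of ∂_2 are all 1, so H_1 = Z^4.
  H_2: rank ker ∂_2 − rank ∂_3 = (16 − 15) − 0 = 1, and there is no ∂_3, so H_2 = Z.

H_0 ≅ Z^2,  H_1 ≅ Z^4,  H_2 ≅ Z.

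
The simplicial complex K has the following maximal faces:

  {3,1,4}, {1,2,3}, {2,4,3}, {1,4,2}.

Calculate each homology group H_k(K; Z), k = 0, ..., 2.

K has 4 vertices, 6 edges, 4 triangles.
rank ∂_0 = 0, rank ∂_1 = 3 ⇒ b_0 = 4 − 0 − 3 = 1; all invariant factors of ∂_1 are 1 so no torsion. So H_0 ≅ Z.
rank ∂_1 = 3, rank ∂_2 = 3 ⇒ b_1 = 6 − 3 − 3 = 0; all invariant factors of ∂_2 are 1 so no torsion. So H_1 ≅ 0.
rank ∂_2 = 3, rank ∂_3 = 0 ⇒ b_2 = 4 − 3 − 0 = 1. So H_2 ≅ Z.

H_0 = Z,  H_1 = 0,  H_2 = Z.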